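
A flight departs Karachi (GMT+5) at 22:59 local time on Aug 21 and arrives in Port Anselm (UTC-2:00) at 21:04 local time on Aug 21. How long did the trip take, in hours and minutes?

Departure in UTC: 22:59 − 5:00 = 17:59 on Aug 21.
Arrival in UTC: 21:04 + 2:00 = 23:04 on Aug 21.
Elapsed = 23:04 − 17:59 = 5 hours 5 minutes.

5 hours 5 minutes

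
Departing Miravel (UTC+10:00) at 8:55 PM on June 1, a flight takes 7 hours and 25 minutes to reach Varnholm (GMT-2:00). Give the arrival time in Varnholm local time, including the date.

4:20 PM on Jun 1

Convert departure to UTC: 8:55 PM − 10:00 = 10:55 AM UTC on Jun 1.
Add 7 hours 25 minutes travel time → 6:20 PM UTC.
Varnholm is UTC−2:00, so local arrival = 6:20 PM − 2:00 = 4:20 PM on Jun 1.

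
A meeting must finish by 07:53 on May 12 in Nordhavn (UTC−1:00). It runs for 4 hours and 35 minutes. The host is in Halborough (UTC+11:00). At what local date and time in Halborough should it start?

15:18 on May 12

Target end time in UTC: 07:53 + 1:00 = 08:53 on May 12.
Subtract 4 hours and 35 minutes → start 04:18 UTC on May 12.
Halborough is UTC+11:00: 04:18 + 11:00 = 15:18 on May 12.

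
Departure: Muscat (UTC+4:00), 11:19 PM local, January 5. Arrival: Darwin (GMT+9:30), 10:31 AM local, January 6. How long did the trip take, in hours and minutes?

5 hours 42 minutes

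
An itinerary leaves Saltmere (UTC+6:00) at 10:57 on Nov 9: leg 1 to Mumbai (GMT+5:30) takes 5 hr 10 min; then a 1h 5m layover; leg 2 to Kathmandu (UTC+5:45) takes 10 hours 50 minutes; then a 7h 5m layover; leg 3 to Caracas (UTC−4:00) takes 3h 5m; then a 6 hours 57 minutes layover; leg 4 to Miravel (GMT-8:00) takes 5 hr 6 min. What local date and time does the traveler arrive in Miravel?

Convert departure to UTC: 10:57 − 6:00 = 04:57 UTC on Nov 9.
Add 5 hours 10 minutes leg 1 → 10:07 UTC.
Add 1 hour 5 minutes layover in Mumbai → 11:12 UTC.
Add 10 hours and 50 minutes leg 2 → 22:02 UTC.
Add 7 hours 5 minutes layover in Kathmandu → 05:07 UTC (Nov 10).
Add 3 hours 5 minutes leg 3 → 08:12 UTC.
Add 6 hours 57 minutes layover in Caracas → 15:09 UTC.
Add 5 hours 6 minutes leg 4 → 20:15 UTC.
Miravel is UTC−8:00, so local arrival = 20:15 − 8:00 = 12:15 on Nov 10.

12:15 on Nov 10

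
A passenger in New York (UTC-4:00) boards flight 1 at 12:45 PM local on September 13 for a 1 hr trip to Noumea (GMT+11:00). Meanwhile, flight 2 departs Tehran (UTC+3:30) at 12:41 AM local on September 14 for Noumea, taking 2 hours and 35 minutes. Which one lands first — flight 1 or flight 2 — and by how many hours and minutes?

Flight 1 in UTC: 12:45 PM + 4:00 = 4:45 PM on Sep 13.
+1 hour → arrive 5:45 PM UTC on Sep 13.
Flight 2 in UTC: 12:41 AM − 3:30 = 9:11 PM on Sep 13.
+2 hours and 35 minutes → arrive 11:46 PM UTC on Sep 13.
Flight 1 lands earlier by 6 hours 1 minute.

the first, by 6 hours 1 minute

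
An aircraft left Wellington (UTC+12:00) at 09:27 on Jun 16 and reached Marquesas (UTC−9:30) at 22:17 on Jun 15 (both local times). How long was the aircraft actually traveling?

10 hours 20 minutes

Departure in UTC: 09:27 − 12:00 = 21:27 on Jun 15.
Arrival in UTC: 22:17 + 9:30 = 07:47 on Jun 16.
Elapsed = 07:47 − 21:27 (+1 day) = 10 hours 20 minutes.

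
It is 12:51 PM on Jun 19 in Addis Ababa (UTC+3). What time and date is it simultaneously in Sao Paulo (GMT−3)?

In UTC: 12:51 PM − 3:00 = 9:51 AM on Jun 19.
Sao Paulo is UTC−3:00: 9:51 AM − 3:00 = 6:51 AM on Jun 19.

6:51 AM on June 19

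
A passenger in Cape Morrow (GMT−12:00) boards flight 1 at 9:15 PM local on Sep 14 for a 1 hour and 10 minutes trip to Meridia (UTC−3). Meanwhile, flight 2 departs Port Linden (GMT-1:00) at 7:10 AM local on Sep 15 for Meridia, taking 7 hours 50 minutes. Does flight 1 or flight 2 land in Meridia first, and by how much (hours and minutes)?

the first, by 5 hours 35 minutes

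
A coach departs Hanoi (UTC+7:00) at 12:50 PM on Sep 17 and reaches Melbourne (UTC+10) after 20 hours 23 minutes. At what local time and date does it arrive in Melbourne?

12:13 PM on September 18

Melbourne is 3:00 ahead of Hanoi.
After 20 hours 23 minutes it is 9:13 AM (Sep 18) in Hanoi.
Shift by the zone difference: 9:13 AM + 3:00 = 12:13 PM on Sep 18 in Melbourne.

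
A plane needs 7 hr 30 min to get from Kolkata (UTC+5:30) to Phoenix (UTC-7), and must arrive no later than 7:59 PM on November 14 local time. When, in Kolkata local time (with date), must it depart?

Target arrival in UTC: 7:59 PM + 7:00 = 2:59 AM on Nov 15.
Subtract 7 hours and 30 minutes → departure 7:29 PM UTC on Nov 14.
Kolkata is UTC+5:30: 7:29 PM + 5:30 = 12:59 AM on Nov 15.

12:59 AM on November 15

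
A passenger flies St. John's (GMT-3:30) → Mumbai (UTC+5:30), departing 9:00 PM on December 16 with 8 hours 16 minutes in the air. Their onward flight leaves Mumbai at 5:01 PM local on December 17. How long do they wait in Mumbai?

2 hours 45 minutes

Convert departure to UTC: 9:00 PM + 3:30 = 12:30 AM UTC on Dec 17.
Add 8 hours and 16 minutes flight time → 8:46 AM UTC.
Mumbai is UTC+5:30, so local arrival = 8:46 AM + 5:30 = 2:16 PM on Dec 17.
Layover = 5:01 PM − 2:16 PM = 2 hours 45 minutes.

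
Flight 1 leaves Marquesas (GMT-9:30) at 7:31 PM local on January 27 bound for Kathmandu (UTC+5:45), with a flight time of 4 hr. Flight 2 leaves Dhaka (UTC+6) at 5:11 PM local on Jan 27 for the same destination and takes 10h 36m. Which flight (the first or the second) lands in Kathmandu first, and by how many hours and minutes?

the second, by 11 hours 14 minutes

Flight 1 in UTC: 7:31 PM + 9:30 = 5:01 AM on Jan 28.
+4 hours → arrive 9:01 AM UTC on Jan 28.
Flight 2 in UTC: 5:11 PM − 6:00 = 11:11 AM on Jan 27.
+10 hours 36 minutes → arrive 9:47 PM UTC on Jan 27.
Flight 2 lands earlier by 11 hours 14 minutes.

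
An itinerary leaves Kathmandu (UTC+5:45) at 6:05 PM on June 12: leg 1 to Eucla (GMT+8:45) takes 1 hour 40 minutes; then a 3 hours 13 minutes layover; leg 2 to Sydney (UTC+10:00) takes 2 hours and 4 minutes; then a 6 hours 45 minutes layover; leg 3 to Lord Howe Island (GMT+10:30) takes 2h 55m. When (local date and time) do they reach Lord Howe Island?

Convert departure to UTC: 6:05 PM − 5:45 = 12:20 PM UTC on Jun 12.
Add 1 hour 40 minutes leg 1 → 2:00 PM UTC.
Add 3 hours and 13 minutes layover in Eucla → 5:13 PM UTC.
Add 2 hours and 4 minutes leg 2 → 7:17 PM UTC.
Add 6 hours and 45 minutes layover in Sydney → 2:02 AM UTC (Jun 13).
Add 2 hours 55 minutes leg 3 → 4:57 AM UTC.
Lord Howe Island is UTC+10:30, so local arrival = 4:57 AM + 10:30 = 3:27 PM on Jun 13.

3:27 PM on Jun 13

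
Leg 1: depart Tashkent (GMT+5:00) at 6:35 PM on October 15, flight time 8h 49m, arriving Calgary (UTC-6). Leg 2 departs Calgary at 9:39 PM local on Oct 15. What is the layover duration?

Convert departure to UTC: 6:35 PM − 5:00 = 1:35 PM UTC on Oct 15.
Add 8 hours 49 minutes flight time → 10:24 PM UTC.
Calgary is UTC−6:00, so local arrival = 10:24 PM − 6:00 = 4:24 PM on Oct 15.
Layover = 9:39 PM − 4:24 PM = 5 hours 15 minutes.

5 hours 15 minutes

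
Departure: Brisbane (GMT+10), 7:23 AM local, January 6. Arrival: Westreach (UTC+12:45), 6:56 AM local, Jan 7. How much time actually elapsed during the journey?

20 hours 48 minutes

Westreach is 2:45 ahead of Brisbane.
Clock-face elapsed time (ignoring zones) is 23 hours 33 minutes.
Actual elapsed = 23 hours 33 minutes − 2:45 = 20 hours 48 minutes.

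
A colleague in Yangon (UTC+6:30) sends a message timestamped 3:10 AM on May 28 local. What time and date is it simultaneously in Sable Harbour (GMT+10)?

In UTC: 3:10 AM − 6:30 = 8:40 PM on May 27.
Sable Harbour is UTC+10:00: 8:40 PM + 10:00 = 6:40 AM on May 28.

6:40 AM on May 28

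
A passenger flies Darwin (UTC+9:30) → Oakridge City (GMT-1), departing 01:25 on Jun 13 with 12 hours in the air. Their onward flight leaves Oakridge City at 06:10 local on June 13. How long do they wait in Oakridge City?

Convert departure to UTC: 01:25 − 9:30 = 15:55 UTC on Jun 12.
Add 12 hours flight time → 03:55 UTC (Jun 13).
Oakridge City is UTC−1:00, so local arrival = 03:55 − 1:00 = 02:55 on Jun 13.
Layover = 06:10 − 02:55 = 3 hours 15 minutes.

3 hours 15 minutes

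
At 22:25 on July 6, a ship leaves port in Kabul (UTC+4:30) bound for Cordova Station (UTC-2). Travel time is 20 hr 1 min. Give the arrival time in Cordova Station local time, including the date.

Convert departure to UTC: 22:25 − 4:30 = 17:55 UTC on Jul 6.
Add 20 hours 1 minute travel time → 13:56 UTC (Jul 7).
Cordova Station is UTC−2:00, so local arrival = 13:56 − 2:00 = 11:56 on Jul 7.

11:56 on Jul 7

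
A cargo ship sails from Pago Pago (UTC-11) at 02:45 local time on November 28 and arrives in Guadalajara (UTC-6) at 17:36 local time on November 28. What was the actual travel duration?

9 hours 51 minutes

Departure in UTC: 02:45 + 11:00 = 13:45 on Nov 28.
Arrival in UTC: 17:36 + 6:00 = 23:36 on Nov 28.
Elapsed = 23:36 − 13:45 = 9 hours 51 minutes.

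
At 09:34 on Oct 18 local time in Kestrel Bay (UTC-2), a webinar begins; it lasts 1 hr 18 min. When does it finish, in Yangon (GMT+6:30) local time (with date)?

19:22 on Oct 18

Convert start to UTC: 09:34 + 2:00 = 11:34 UTC on Oct 18.
Add 1 hour and 18 minutes duration → 12:52 UTC.
Yangon is UTC+6:30, so local end time = 12:52 + 6:30 = 19:22 on Oct 18.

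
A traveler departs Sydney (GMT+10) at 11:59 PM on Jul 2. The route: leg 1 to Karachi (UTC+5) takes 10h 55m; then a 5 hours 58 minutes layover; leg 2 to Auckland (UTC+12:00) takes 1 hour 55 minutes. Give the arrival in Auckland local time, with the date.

8:47 PM on Jul 3

Convert departure to UTC: 11:59 PM − 10:00 = 1:59 PM UTC on Jul 2.
Add 10 hours 55 minutes leg 1 → 12:54 AM UTC (Jul 3).
Add 5 hours 58 minutes layover in Karachi → 6:52 AM UTC.
Add 1 hour 55 minutes leg 2 → 8:47 AM UTC.
Auckland is UTC+12:00, so local arrival = 8:47 AM + 12:00 = 8:47 PM on Jul 3.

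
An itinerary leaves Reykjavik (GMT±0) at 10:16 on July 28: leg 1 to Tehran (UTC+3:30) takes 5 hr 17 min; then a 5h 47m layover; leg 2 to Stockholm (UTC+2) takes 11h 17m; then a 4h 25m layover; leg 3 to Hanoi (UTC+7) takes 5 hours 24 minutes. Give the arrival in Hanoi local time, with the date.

Reykjavik is at UTC+0, so departure is already 10:16 UTC on Jul 28.
Add 5 hours and 17 minutes leg 1 → 15:33 UTC.
Add 5 hours 47 minutes layover in Tehran → 21:20 UTC.
Add 11 hours and 17 minutes leg 2 → 08:37 UTC (Jul 29).
Add 4 hours 25 minutes layover in Stockholm → 13:02 UTC.
Add 5 hours 24 minutes leg 3 → 18:26 UTC.
Hanoi is UTC+7:00, so local arrival = 18:26 + 7:00 = 01:26 on Jul 30.

01:26 on July 30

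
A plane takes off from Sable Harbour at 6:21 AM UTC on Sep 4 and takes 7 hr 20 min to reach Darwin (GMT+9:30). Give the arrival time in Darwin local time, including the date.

Departure is given in UTC: 6:21 AM on Sep 4.
Add 7 hours 20 minutes → 1:41 PM UTC.
Darwin is UTC+9:30: 1:41 PM + 9:30 = 11:11 PM on Sep 4.

11:11 PM on Sep 4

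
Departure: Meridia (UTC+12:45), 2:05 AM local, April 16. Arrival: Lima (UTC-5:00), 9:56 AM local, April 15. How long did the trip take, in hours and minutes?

1 hour 36 minutes

Departure in UTC: 2:05 AM − 12:45 = 1:20 PM on Apr 15.
Arrival in UTC: 9:56 AM + 5:00 = 2:56 PM on Apr 15.
Elapsed = 2:56 PM − 1:20 PM = 1 hour 36 minutes.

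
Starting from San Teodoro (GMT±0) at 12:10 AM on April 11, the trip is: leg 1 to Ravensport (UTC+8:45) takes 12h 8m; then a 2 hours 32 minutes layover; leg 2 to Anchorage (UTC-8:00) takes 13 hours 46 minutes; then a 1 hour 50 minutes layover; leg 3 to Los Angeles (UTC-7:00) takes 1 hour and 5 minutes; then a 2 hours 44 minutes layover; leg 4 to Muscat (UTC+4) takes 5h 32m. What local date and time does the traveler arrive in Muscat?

San Teodoro is at UTC+0, so departure is already 12:10 AM UTC on Apr 11.
Add 12 hours and 8 minutes leg 1 → 12:18 PM UTC.
Add 2 hours and 32 minutes layover in Ravensport → 2:50 PM UTC.
Add 13 hours 46 minutes leg 2 → 4:36 AM UTC (Apr 12).
Add 1 hour and 50 minutes layover in Anchorage → 6:26 AM UTC.
Add 1 hour 5 minutes leg 3 → 7:31 AM UTC.
Add 2 hours and 44 minutes layover in Los Angeles → 10:15 AM UTC.
Add 5 hours 32 minutes leg 4 → 3:47 PM UTC.
Muscat is UTC+4:00, so local arrival = 3:47 PM + 4:00 = 7:47 PM on Apr 12.

7:47 PM on Apr 12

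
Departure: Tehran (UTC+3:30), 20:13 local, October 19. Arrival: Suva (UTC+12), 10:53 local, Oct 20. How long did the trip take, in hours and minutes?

6 hours 10 minutes

Suva is 8:30 ahead of Tehran.
Clock-face elapsed time (ignoring zones) is 14 hours 40 minutes.
Actual elapsed = 14 hours 40 minutes − 8:30 = 6 hours 10 minutes.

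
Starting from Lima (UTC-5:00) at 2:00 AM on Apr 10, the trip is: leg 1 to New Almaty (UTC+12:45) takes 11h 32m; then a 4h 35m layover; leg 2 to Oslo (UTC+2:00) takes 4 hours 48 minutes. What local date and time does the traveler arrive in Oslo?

Convert departure to UTC: 2:00 AM + 5:00 = 7:00 AM UTC on Apr 10.
Add 11 hours 32 minutes leg 1 → 6:32 PM UTC.
Add 4 hours and 35 minutes layover in New Almaty → 11:07 PM UTC.
Add 4 hours and 48 minutes leg 2 → 3:55 AM UTC (Apr 11).
Oslo is UTC+2:00, so local arrival = 3:55 AM + 2:00 = 5:55 AM on Apr 11.

5:55 AM on April 11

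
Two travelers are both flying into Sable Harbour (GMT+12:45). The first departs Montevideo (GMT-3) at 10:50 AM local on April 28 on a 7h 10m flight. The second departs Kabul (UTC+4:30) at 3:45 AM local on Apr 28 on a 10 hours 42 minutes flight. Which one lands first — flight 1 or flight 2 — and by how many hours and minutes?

Flight 1 in UTC: 10:50 AM + 3:00 = 1:50 PM on Apr 28.
+7 hours and 10 minutes → arrive 9:00 PM UTC on Apr 28.
Flight 2 in UTC: 3:45 AM − 4:30 = 11:15 PM on Apr 27.
+10 hours 42 minutes → arrive 9:57 AM UTC on Apr 28.
Flight 2 lands earlier by 11 hours 3 minutes.

the second, by 11 hours 3 minutes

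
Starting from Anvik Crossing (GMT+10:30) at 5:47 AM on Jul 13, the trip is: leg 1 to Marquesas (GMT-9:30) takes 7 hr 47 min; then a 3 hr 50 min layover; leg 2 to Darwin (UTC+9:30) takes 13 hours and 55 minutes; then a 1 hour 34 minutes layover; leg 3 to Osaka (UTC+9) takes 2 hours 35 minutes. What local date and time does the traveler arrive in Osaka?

Convert departure to UTC: 5:47 AM − 10:30 = 7:17 PM UTC on Jul 12.
Add 7 hours and 47 minutes leg 1 → 3:04 AM UTC (Jul 13).
Add 3 hours 50 minutes layover in Marquesas → 6:54 AM UTC.
Add 13 hours and 55 minutes leg 2 → 8:49 PM UTC.
Add 1 hour and 34 minutes layover in Darwin → 10:23 PM UTC.
Add 2 hours 35 minutes leg 3 → 12:58 AM UTC (Jul 14).
Osaka is UTC+9:00, so local arrival = 12:58 AM + 9:00 = 9:58 AM on Jul 14.

9:58 AM on July 14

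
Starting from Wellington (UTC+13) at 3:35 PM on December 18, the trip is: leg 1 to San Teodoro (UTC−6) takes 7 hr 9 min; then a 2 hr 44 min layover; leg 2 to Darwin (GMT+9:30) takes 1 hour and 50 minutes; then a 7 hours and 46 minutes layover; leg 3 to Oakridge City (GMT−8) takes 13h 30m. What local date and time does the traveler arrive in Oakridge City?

Convert departure to UTC: 3:35 PM − 13:00 = 2:35 AM UTC on Dec 18.
Add 7 hours 9 minutes leg 1 → 9:44 AM UTC.
Add 2 hours 44 minutes layover in San Teodoro → 12:28 PM UTC.
Add 1 hour 50 minutes leg 2 → 2:18 PM UTC.
Add 7 hours 46 minutes layover in Darwin → 10:04 PM UTC.
Add 13 hours and 30 minutes leg 3 → 11:34 AM UTC (Dec 19).
Oakridge City is UTC−8:00, so local arrival = 11:34 AM − 8:00 = 3:34 AM on Dec 19.

3:34 AM on Dec 19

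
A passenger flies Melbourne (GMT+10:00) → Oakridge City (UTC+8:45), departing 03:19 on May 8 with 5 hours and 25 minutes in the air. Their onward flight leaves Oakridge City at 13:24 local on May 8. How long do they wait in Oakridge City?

5 hours 55 minutes

Convert departure to UTC: 03:19 − 10:00 = 17:19 UTC on May 7.
Add 5 hours and 25 minutes flight time → 22:44 UTC.
Oakridge City is UTC+8:45, so local arrival = 22:44 + 8:45 = 07:29 on May 8.
Layover = 13:24 − 07:29 = 5 hours 55 minutes.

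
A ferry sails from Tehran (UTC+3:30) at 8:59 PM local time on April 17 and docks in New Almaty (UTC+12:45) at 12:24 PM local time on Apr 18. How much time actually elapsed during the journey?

Departure in UTC: 8:59 PM − 3:30 = 5:29 PM on Apr 17.
Arrival in UTC: 12:24 PM − 12:45 = 11:39 PM on Apr 17.
Elapsed = 11:39 PM − 5:29 PM = 6 hours 10 minutes.

6 hours 10 minutes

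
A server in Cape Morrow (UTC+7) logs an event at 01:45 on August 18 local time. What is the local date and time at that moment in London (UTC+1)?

In UTC: 01:45 − 7:00 = 18:45 on Aug 17.
London is UTC+1:00: 18:45 + 1:00 = 19:45 on Aug 17.

19:45 on Aug 17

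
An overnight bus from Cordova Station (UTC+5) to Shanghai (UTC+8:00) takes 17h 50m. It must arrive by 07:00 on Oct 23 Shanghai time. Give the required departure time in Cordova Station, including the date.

10:10 on Oct 22

Target arrival in UTC: 07:00 − 8:00 = 23:00 on Oct 22.
Subtract 17 hours 50 minutes → departure 05:10 UTC on Oct 22.
Cordova Station is UTC+5:00: 05:10 + 5:00 = 10:10 on Oct 22.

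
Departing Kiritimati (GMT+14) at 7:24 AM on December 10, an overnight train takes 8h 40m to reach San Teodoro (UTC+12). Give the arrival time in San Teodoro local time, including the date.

San Teodoro is 2:00 behind Kiritimati.
After 8 hours and 40 minutes it is 4:04 PM in Kiritimati.
Shift by the zone difference: 4:04 PM − 2:00 = 2:04 PM on Dec 10 in San Teodoro.

2:04 PM on Dec 10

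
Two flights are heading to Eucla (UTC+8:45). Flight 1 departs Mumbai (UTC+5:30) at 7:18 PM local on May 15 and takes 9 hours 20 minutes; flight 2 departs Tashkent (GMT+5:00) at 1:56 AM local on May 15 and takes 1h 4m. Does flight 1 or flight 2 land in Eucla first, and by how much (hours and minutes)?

the second, by 25 hours 8 minutes

Flight 1 in UTC: 7:18 PM − 5:30 = 1:48 PM on May 15.
+9 hours 20 minutes → arrive 11:08 PM UTC on May 15.
Flight 2 in UTC: 1:56 AM − 5:00 = 8:56 PM on May 14.
+1 hour 4 minutes → arrive 10:00 PM UTC on May 14.
Flight 2 lands earlier by 25 hours 8 minutes.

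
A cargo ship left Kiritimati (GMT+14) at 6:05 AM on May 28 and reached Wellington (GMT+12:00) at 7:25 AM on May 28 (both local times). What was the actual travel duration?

3 hours 20 minutes

Wellington is 2:00 behind Kiritimati.
Clock-face elapsed time (ignoring zones) is 1 hour 20 minutes.
Actual elapsed = 1 hour 20 minutes + 2:00 = 3 hours 20 minutes.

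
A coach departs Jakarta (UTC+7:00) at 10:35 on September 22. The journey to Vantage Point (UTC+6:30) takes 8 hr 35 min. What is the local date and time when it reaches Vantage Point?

Convert departure to UTC: 10:35 − 7:00 = 03:35 UTC on Sep 22.
Add 8 hours and 35 minutes travel time → 12:10 UTC.
Vantage Point is UTC+6:30, so local arrival = 12:10 + 6:30 = 18:40 on Sep 22.

18:40 on September 22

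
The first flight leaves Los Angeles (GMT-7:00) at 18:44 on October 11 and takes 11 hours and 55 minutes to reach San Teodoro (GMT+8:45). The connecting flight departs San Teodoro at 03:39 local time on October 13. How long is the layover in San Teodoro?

5 hours 15 minutes

Convert departure to UTC: 18:44 + 7:00 = 01:44 UTC on Oct 12.
Add 11 hours 55 minutes flight time → 13:39 UTC.
San Teodoro is UTC+8:45, so local arrival = 13:39 + 8:45 = 22:24 on Oct 12.
Layover = 03:39 − 22:24 (+1 day) = 5 hours 15 minutes.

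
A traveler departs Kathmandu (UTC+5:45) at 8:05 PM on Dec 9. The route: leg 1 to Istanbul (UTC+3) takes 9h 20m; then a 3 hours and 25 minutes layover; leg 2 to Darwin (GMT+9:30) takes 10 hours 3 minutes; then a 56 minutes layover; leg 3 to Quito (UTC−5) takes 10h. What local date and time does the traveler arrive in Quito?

Convert departure to UTC: 8:05 PM − 5:45 = 2:20 PM UTC on Dec 9.
Add 9 hours and 20 minutes leg 1 → 11:40 PM UTC.
Add 3 hours 25 minutes layover in Istanbul → 3:05 AM UTC (Dec 10).
Add 10 hours 3 minutes leg 2 → 1:08 PM UTC.
Add 56 minutes layover in Darwin → 2:04 PM UTC.
Add 10 hours leg 3 → 12:04 AM UTC (Dec 11).
Quito is UTC−5:00, so local arrival = 12:04 AM − 5:00 = 7:04 PM on Dec 10.

7:04 PM on December 10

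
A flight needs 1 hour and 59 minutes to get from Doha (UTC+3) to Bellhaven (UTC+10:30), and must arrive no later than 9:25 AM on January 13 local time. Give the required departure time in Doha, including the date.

Target arrival in UTC: 9:25 AM − 10:30 = 10:55 PM on Jan 12.
Subtract 1 hour 59 minutes → departure 8:56 PM UTC on Jan 12.
Doha is UTC+3:00: 8:56 PM + 3:00 = 11:56 PM on Jan 12.

11:56 PM on Jan 12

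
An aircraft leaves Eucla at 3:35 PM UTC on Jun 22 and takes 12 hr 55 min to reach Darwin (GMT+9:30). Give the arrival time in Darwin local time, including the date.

Departure is given in UTC: 3:35 PM on Jun 22.
Add 12 hours 55 minutes → 4:30 AM UTC (Jun 23).
Darwin is UTC+9:30: 4:30 AM + 9:30 = 2:00 PM on Jun 23.

2:00 PM on June 23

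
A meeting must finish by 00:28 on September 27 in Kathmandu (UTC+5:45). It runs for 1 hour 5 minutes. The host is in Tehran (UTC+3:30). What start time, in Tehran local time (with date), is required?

21:08 on September 26

Target end time in UTC: 00:28 − 5:45 = 18:43 on Sep 26.
Subtract 1 hour and 5 minutes → start 17:38 UTC on Sep 26.
Tehran is UTC+3:30: 17:38 + 3:30 = 21:08 on Sep 26.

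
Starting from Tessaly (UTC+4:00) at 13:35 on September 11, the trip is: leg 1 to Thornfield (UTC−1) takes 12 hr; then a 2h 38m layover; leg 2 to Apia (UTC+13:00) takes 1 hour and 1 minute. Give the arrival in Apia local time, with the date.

Convert departure to UTC: 13:35 − 4:00 = 09:35 UTC on Sep 11.
Add 12 hours leg 1 → 21:35 UTC.
Add 2 hours and 38 minutes layover in Thornfield → 00:13 UTC (Sep 12).
Add 1 hour 1 minute leg 2 → 01:14 UTC.
Apia is UTC+13:00, so local arrival = 01:14 + 13:00 = 14:14 on Sep 12.

14:14 on September 12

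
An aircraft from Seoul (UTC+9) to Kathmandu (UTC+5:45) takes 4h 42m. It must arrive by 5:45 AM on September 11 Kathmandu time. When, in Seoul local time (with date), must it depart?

Target arrival in UTC: 5:45 AM − 5:45 = 12:00 AM on Sep 11.
Subtract 4 hours 42 minutes → departure 7:18 PM UTC on Sep 10.
Seoul is UTC+9:00: 7:18 PM + 9:00 = 4:18 AM on Sep 11.

4:18 AM on September 11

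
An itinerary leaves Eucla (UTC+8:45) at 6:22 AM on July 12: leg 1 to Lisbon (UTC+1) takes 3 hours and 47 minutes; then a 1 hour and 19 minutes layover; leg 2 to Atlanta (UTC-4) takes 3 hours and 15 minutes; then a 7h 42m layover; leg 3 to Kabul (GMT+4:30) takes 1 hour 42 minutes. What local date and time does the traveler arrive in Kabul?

7:52 PM on Jul 12

Convert departure to UTC: 6:22 AM − 8:45 = 9:37 PM UTC on Jul 11.
Add 3 hours and 47 minutes leg 1 → 1:24 AM UTC (Jul 12).
Add 1 hour 19 minutes layover in Lisbon → 2:43 AM UTC.
Add 3 hours 15 minutes leg 2 → 5:58 AM UTC.
Add 7 hours 42 minutes layover in Atlanta → 1:40 PM UTC.
Add 1 hour and 42 minutes leg 3 → 3:22 PM UTC.
Kabul is UTC+4:30, so local arrival = 3:22 PM + 4:30 = 7:52 PM on Jul 12.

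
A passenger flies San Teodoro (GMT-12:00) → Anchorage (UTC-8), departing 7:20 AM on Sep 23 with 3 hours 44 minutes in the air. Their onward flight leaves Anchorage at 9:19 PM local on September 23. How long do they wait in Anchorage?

6 hours 15 minutes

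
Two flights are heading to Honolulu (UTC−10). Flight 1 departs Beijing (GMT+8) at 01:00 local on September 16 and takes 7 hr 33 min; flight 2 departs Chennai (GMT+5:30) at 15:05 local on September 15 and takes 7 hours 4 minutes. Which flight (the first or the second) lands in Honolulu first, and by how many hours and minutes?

Flight 1 in UTC: 01:00 − 8:00 = 17:00 on Sep 15.
+7 hours 33 minutes → arrive 00:33 UTC on Sep 16.
Flight 2 in UTC: 15:05 − 5:30 = 09:35 on Sep 15.
+7 hours 4 minutes → arrive 16:39 UTC on Sep 15.
Flight 2 lands earlier by 7 hours 54 minutes.

the second, by 7 hours 54 minutes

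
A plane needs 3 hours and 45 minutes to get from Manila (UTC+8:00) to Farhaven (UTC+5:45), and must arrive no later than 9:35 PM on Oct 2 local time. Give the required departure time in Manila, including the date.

Target arrival in UTC: 9:35 PM − 5:45 = 3:50 PM on Oct 2.
Subtract 3 hours and 45 minutes → departure 12:05 PM UTC on Oct 2.
Manila is UTC+8:00: 12:05 PM + 8:00 = 8:05 PM on Oct 2.

8:05 PM on Oct 2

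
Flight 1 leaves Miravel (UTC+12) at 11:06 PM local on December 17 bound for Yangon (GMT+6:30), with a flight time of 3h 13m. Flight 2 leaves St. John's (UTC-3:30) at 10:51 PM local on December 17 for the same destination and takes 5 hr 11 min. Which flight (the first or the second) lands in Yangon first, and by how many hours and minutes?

Flight 1 in UTC: 11:06 PM − 12:00 = 11:06 AM on Dec 17.
+3 hours 13 minutes → arrive 2:19 PM UTC on Dec 17.
Flight 2 in UTC: 10:51 PM + 3:30 = 2:21 AM on Dec 18.
+5 hours and 11 minutes → arrive 7:32 AM UTC on Dec 18.
Flight 1 lands earlier by 17 hours 13 minutes.

the first, by 17 hours 13 minutes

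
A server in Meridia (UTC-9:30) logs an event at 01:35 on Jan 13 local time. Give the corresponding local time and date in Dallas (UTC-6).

Dallas is 3:30 ahead of Meridia.
Shift by the zone difference: 01:35 + 3:30 = 05:05 on Jan 13 in Dallas.

05:05 on January 13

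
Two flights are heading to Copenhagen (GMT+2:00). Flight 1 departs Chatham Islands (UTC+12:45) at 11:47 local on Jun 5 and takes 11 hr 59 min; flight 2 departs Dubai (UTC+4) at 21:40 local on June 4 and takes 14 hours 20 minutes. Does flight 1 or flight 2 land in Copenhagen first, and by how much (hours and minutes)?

Flight 1 in UTC: 11:47 − 12:45 = 23:02 on Jun 4.
+11 hours 59 minutes → arrive 11:01 UTC on Jun 5.
Flight 2 in UTC: 21:40 − 4:00 = 17:40 on Jun 4.
+14 hours 20 minutes → arrive 08:00 UTC on Jun 5.
Flight 2 lands earlier by 3 hours 1 minute.

the second, by 3 hours 1 minute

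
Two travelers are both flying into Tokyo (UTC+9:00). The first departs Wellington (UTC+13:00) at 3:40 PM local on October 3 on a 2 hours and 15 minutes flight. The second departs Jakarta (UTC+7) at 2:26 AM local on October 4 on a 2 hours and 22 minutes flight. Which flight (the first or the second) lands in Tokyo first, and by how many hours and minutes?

Flight 1 in UTC: 3:40 PM − 13:00 = 2:40 AM on Oct 3.
+2 hours and 15 minutes → arrive 4:55 AM UTC on Oct 3.
Flight 2 in UTC: 2:26 AM − 7:00 = 7:26 PM on Oct 3.
+2 hours 22 minutes → arrive 9:48 PM UTC on Oct 3.
Flight 1 lands earlier by 16 hours 53 minutes.

the first, by 16 hours 53 minutes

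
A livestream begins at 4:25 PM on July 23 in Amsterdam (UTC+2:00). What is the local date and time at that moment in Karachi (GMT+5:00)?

7:25 PM on July 23

In UTC: 4:25 PM − 2:00 = 2:25 PM on Jul 23.
Karachi is UTC+5:00: 2:25 PM + 5:00 = 7:25 PM on Jul 23.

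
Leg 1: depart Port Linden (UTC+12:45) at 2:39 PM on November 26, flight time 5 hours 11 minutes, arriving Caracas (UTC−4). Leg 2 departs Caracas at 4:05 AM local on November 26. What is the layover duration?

Convert departure to UTC: 2:39 PM − 12:45 = 1:54 AM UTC on Nov 26.
Add 5 hours 11 minutes flight time → 7:05 AM UTC.
Caracas is UTC−4:00, so local arrival = 7:05 AM − 4:00 = 3:05 AM on Nov 26.
Layover = 4:05 AM − 3:05 AM = 1 hour.

1 hour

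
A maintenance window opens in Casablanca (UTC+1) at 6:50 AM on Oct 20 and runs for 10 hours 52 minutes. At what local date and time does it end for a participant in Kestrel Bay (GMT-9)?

Convert start to UTC: 6:50 AM − 1:00 = 5:50 AM UTC on Oct 20.
Add 10 hours 52 minutes duration → 4:42 PM UTC.
Kestrel Bay is UTC−9:00, so local end time = 4:42 PM − 9:00 = 7:42 AM on Oct 20.

7:42 AM on October 20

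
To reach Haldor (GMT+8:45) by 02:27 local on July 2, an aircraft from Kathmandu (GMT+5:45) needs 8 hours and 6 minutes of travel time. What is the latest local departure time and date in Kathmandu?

15:21 on July 1

Target arrival in UTC: 02:27 − 8:45 = 17:42 on Jul 1.
Subtract 8 hours 6 minutes → departure 09:36 UTC on Jul 1.
Kathmandu is UTC+5:45: 09:36 + 5:45 = 15:21 on Jul 1.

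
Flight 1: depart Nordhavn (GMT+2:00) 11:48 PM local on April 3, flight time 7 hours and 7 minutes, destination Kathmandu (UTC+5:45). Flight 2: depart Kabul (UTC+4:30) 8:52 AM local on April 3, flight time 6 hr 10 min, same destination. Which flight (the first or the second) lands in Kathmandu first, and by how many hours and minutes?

the second, by 18 hours 23 minutes

Flight 1 in UTC: 11:48 PM − 2:00 = 9:48 PM on Apr 3.
+7 hours 7 minutes → arrive 4:55 AM UTC on Apr 4.
Flight 2 in UTC: 8:52 AM − 4:30 = 4:22 AM on Apr 3.
+6 hours and 10 minutes → arrive 10:32 AM UTC on Apr 3.
Flight 2 lands earlier by 18 hours 23 minutes.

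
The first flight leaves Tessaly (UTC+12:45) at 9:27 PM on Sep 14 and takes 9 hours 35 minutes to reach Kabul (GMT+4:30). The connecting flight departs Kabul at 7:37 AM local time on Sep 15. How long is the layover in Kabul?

Convert departure to UTC: 9:27 PM − 12:45 = 8:42 AM UTC on Sep 14.
Add 9 hours and 35 minutes flight time → 6:17 PM UTC.
Kabul is UTC+4:30, so local arrival = 6:17 PM + 4:30 = 10:47 PM on Sep 14.
Layover = 7:37 AM − 10:47 PM (+1 day) = 8 hours 50 minutes.

8 hours 50 minutes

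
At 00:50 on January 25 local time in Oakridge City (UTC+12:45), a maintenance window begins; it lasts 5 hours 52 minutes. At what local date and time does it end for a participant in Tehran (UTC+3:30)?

21:27 on January 24

Convert start to UTC: 00:50 − 12:45 = 12:05 UTC on Jan 24.
Add 5 hours and 52 minutes duration → 17:57 UTC.
Tehran is UTC+3:30, so local end time = 17:57 + 3:30 = 21:27 on Jan 24.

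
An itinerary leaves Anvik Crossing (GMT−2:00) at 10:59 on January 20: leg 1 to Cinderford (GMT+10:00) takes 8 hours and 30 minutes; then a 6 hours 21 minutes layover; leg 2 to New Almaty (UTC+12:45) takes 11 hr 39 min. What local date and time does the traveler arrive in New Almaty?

04:14 on January 22

Convert departure to UTC: 10:59 + 2:00 = 12:59 UTC on Jan 20.
Add 8 hours 30 minutes leg 1 → 21:29 UTC.
Add 6 hours 21 minutes layover in Cinderford → 03:50 UTC (Jan 21).
Add 11 hours and 39 minutes leg 2 → 15:29 UTC.
New Almaty is UTC+12:45, so local arrival = 15:29 + 12:45 = 04:14 on Jan 22.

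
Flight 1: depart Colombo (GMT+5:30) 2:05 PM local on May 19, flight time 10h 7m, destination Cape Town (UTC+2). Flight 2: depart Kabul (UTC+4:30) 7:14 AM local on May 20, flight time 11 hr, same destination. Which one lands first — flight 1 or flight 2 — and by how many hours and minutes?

the first, by 19 hours 2 minutes

Flight 1 in UTC: 2:05 PM − 5:30 = 8:35 AM on May 19.
+10 hours 7 minutes → arrive 6:42 PM UTC on May 19.
Flight 2 in UTC: 7:14 AM − 4:30 = 2:44 AM on May 20.
+11 hours → arrive 1:44 PM UTC on May 20.
Flight 1 lands earlier by 19 hours 2 minutes.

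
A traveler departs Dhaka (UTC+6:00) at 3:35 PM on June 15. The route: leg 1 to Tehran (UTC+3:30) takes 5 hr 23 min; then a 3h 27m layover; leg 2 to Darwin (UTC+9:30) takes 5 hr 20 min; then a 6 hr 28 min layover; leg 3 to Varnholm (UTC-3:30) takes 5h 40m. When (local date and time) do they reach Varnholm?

Convert departure to UTC: 3:35 PM − 6:00 = 9:35 AM UTC on Jun 15.
Add 5 hours 23 minutes leg 1 → 2:58 PM UTC.
Add 3 hours 27 minutes layover in Tehran → 6:25 PM UTC.
Add 5 hours 20 minutes leg 2 → 11:45 PM UTC.
Add 6 hours and 28 minutes layover in Darwin → 6:13 AM UTC (Jun 16).
Add 5 hours 40 minutes leg 3 → 11:53 AM UTC.
Varnholm is UTC−3:30, so local arrival = 11:53 AM − 3:30 = 8:23 AM on Jun 16.

8:23 AM on Jun 16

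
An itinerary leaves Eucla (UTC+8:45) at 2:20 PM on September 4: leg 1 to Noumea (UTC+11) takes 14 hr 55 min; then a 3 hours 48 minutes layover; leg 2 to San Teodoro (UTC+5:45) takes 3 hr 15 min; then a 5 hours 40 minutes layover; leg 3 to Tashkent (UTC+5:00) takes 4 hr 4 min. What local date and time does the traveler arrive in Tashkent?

Convert departure to UTC: 2:20 PM − 8:45 = 5:35 AM UTC on Sep 4.
Add 14 hours and 55 minutes leg 1 → 8:30 PM UTC.
Add 3 hours and 48 minutes layover in Noumea → 12:18 AM UTC (Sep 5).
Add 3 hours 15 minutes leg 2 → 3:33 AM UTC.
Add 5 hours and 40 minutes layover in San Teodoro → 9:13 AM UTC.
Add 4 hours and 4 minutes leg 3 → 1:17 PM UTC.
Tashkent is UTC+5:00, so local arrival = 1:17 PM + 5:00 = 6:17 PM on Sep 5.

6:17 PM on September 5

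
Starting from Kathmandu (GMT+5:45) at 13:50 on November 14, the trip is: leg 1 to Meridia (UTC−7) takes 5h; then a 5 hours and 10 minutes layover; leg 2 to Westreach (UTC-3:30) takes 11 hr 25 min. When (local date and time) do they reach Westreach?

02:10 on Nov 15

Convert departure to UTC: 13:50 − 5:45 = 08:05 UTC on Nov 14.
Add 5 hours leg 1 → 13:05 UTC.
Add 5 hours and 10 minutes layover in Meridia → 18:15 UTC.
Add 11 hours 25 minutes leg 2 → 05:40 UTC (Nov 15).
Westreach is UTC−3:30, so local arrival = 05:40 − 3:30 = 02:10 on Nov 15.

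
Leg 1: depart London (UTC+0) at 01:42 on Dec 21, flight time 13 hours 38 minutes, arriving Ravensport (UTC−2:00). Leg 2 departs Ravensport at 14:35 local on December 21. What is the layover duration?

London is at UTC+0, so departure is already 01:42 UTC on Dec 21.
Add 13 hours 38 minutes flight time → 15:20 UTC.
Ravensport is UTC−2:00, so local arrival = 15:20 − 2:00 = 13:20 on Dec 21.
Layover = 14:35 − 13:20 = 1 hour 15 minutes.

1 hour 15 minutes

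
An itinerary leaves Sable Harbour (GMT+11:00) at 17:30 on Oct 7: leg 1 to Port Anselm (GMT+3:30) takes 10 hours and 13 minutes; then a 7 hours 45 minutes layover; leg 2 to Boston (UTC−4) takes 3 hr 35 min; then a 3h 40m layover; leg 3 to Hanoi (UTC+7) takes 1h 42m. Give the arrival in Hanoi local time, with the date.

16:25 on October 8

Convert departure to UTC: 17:30 − 11:00 = 06:30 UTC on Oct 7.
Add 10 hours 13 minutes leg 1 → 16:43 UTC.
Add 7 hours 45 minutes layover in Port Anselm → 00:28 UTC (Oct 8).
Add 3 hours and 35 minutes leg 2 → 04:03 UTC.
Add 3 hours and 40 minutes layover in Boston → 07:43 UTC.
Add 1 hour and 42 minutes leg 3 → 09:25 UTC.
Hanoi is UTC+7:00, so local arrival = 09:25 + 7:00 = 16:25 on Oct 8.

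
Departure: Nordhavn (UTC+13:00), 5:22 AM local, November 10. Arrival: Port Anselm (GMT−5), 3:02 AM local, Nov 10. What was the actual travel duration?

15 hours 40 minutes

Departure in UTC: 5:22 AM − 13:00 = 4:22 PM on Nov 9.
Arrival in UTC: 3:02 AM + 5:00 = 8:02 AM on Nov 10.
Elapsed = 8:02 AM − 4:22 PM (+1 day) = 15 hours 40 minutes.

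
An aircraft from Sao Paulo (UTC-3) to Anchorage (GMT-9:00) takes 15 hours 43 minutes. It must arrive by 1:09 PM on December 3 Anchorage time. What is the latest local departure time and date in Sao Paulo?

Target arrival in UTC: 1:09 PM + 9:00 = 10:09 PM on Dec 3.
Subtract 15 hours 43 minutes → departure 6:26 AM UTC on Dec 3.
Sao Paulo is UTC−3:00: 6:26 AM − 3:00 = 3:26 AM on Dec 3.

3:26 AM on Dec 3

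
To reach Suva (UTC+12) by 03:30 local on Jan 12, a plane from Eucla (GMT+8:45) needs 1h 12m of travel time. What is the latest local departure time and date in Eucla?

23:03 on January 11

Target arrival in UTC: 03:30 − 12:00 = 15:30 on Jan 11.
Subtract 1 hour 12 minutes → departure 14:18 UTC on Jan 11.
Eucla is UTC+8:45: 14:18 + 8:45 = 23:03 on Jan 11.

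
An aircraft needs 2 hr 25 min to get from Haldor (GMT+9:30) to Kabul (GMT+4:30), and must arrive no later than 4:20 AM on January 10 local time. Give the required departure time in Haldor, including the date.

6:55 AM on January 10

Target arrival in UTC: 4:20 AM − 4:30 = 11:50 PM on Jan 9.
Subtract 2 hours and 25 minutes → departure 9:25 PM UTC on Jan 9.
Haldor is UTC+9:30: 9:25 PM + 9:30 = 6:55 AM on Jan 10.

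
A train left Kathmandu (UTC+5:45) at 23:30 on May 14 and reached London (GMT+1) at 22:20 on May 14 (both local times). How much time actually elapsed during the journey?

3 hours 35 minutes

London is 4:45 behind Kathmandu.
Clock-face elapsed time (ignoring zones) is −1 hour 10 minutes.
Actual elapsed = −1 hour 10 minutes + 4:45 = 3 hours 35 minutes.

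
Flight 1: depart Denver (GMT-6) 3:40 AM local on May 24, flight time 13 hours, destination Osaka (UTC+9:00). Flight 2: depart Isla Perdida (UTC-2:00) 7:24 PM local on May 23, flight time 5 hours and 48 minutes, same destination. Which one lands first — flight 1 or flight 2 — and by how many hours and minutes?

Flight 1 in UTC: 3:40 AM + 6:00 = 9:40 AM on May 24.
+13 hours → arrive 10:40 PM UTC on May 24.
Flight 2 in UTC: 7:24 PM + 2:00 = 9:24 PM on May 23.
+5 hours 48 minutes → arrive 3:12 AM UTC on May 24.
Flight 2 lands earlier by 19 hours 28 minutes.

the second, by 19 hours 28 minutes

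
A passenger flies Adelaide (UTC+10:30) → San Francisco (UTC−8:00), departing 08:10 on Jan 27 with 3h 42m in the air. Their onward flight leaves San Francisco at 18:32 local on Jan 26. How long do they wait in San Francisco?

Convert departure to UTC: 08:10 − 10:30 = 21:40 UTC on Jan 26.
Add 3 hours 42 minutes flight time → 01:22 UTC (Jan 27).
San Francisco is UTC−8:00, so local arrival = 01:22 − 8:00 = 17:22 on Jan 26.
Layover = 18:32 − 17:22 = 1 hour 10 minutes.

1 hour 10 minutes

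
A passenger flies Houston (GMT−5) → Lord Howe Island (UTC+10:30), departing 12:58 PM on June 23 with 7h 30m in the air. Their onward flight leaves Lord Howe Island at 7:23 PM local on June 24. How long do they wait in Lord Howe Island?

7 hours 25 minutes

Convert departure to UTC: 12:58 PM + 5:00 = 5:58 PM UTC on Jun 23.
Add 7 hours and 30 minutes flight time → 1:28 AM UTC (Jun 24).
Lord Howe Island is UTC+10:30, so local arrival = 1:28 AM + 10:30 = 11:58 AM on Jun 24.
Layover = 7:23 PM − 11:58 AM = 7 hours 25 minutes.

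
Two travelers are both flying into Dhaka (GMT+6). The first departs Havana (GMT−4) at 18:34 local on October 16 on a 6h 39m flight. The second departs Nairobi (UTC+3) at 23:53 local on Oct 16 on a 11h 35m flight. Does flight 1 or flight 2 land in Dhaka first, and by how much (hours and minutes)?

Flight 1 in UTC: 18:34 + 4:00 = 22:34 on Oct 16.
+6 hours 39 minutes → arrive 05:13 UTC on Oct 17.
Flight 2 in UTC: 23:53 − 3:00 = 20:53 on Oct 16.
+11 hours and 35 minutes → arrive 08:28 UTC on Oct 17.
Flight 1 lands earlier by 3 hours 15 minutes.

the first, by 3 hours 15 minutes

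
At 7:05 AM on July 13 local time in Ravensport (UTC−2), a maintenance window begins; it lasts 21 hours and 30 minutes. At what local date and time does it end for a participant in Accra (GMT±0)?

6:35 AM on Jul 14

Accra is 2:00 ahead of Ravensport.
After 21 hours 30 minutes it is 4:35 AM (Jul 14) in Ravensport.
Shift by the zone difference: 4:35 AM + 2:00 = 6:35 AM on Jul 14 in Accra.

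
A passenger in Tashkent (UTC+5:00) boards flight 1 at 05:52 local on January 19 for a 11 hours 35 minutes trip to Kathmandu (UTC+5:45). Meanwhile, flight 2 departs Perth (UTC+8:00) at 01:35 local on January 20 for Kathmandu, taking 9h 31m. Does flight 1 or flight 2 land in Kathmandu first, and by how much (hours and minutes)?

the first, by 14 hours 39 minutes

Flight 1 in UTC: 05:52 − 5:00 = 00:52 on Jan 19.
+11 hours and 35 minutes → arrive 12:27 UTC on Jan 19.
Flight 2 in UTC: 01:35 − 8:00 = 17:35 on Jan 19.
+9 hours and 31 minutes → arrive 03:06 UTC on Jan 20.
Flight 1 lands earlier by 14 hours 39 minutes.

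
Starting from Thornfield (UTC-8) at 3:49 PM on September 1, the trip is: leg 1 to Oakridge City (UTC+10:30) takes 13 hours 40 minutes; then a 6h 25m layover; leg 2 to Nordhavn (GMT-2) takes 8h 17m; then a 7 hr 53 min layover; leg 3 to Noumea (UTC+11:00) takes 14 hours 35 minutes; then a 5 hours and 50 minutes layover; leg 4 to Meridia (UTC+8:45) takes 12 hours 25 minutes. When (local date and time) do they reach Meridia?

5:39 AM on September 5

Convert departure to UTC: 3:49 PM + 8:00 = 11:49 PM UTC on Sep 1.
Add 13 hours and 40 minutes leg 1 → 1:29 PM UTC (Sep 2).
Add 6 hours and 25 minutes layover in Oakridge City → 7:54 PM UTC.
Add 8 hours and 17 minutes leg 2 → 4:11 AM UTC (Sep 3).
Add 7 hours 53 minutes layover in Nordhavn → 12:04 PM UTC.
Add 14 hours 35 minutes leg 3 → 2:39 AM UTC (Sep 4).
Add 5 hours 50 minutes layover in Noumea → 8:29 AM UTC.
Add 12 hours and 25 minutes leg 4 → 8:54 PM UTC.
Meridia is UTC+8:45, so local arrival = 8:54 PM + 8:45 = 5:39 AM on Sep 5.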